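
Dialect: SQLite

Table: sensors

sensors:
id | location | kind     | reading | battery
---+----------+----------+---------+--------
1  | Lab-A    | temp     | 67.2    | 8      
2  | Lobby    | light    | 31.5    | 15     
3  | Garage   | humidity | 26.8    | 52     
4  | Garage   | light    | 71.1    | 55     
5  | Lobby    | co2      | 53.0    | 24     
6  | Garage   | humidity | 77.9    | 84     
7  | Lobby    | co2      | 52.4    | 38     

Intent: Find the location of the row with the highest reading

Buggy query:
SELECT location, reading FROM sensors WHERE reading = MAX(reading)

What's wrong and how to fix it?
Bug: MAX(reading) is an aggregate and cannot be used directly in WHERE

Fix: Wrap MAX in a scalar subquery so WHERE compares against a single value

Corrected query:
SELECT location, reading FROM sensors WHERE reading = (SELECT MAX(reading) FROM sensors)

Result:
location | reading
---------+--------
Garage   | 77.9   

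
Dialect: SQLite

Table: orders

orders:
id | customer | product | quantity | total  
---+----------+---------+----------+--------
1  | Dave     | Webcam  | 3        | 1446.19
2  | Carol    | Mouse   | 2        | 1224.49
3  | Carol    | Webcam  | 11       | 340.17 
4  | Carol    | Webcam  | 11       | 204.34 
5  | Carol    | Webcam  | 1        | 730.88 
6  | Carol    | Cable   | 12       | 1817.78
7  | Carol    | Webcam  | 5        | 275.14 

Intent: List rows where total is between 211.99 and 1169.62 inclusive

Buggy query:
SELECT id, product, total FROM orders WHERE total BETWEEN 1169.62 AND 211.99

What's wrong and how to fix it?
Bug: BETWEEN expects the lower bound first; with 1169.62 AND 211.99 the range is empty

Fix: Swap the bounds so the smaller value comes first

Corrected query:
SELECT id, product, total FROM orders WHERE total BETWEEN 211.99 AND 1169.62

Result:
id | product | total 
---+---------+-------
3  | Webcam  | 340.17
5  | Webcam  | 730.88
7  | Webcam  | 275.14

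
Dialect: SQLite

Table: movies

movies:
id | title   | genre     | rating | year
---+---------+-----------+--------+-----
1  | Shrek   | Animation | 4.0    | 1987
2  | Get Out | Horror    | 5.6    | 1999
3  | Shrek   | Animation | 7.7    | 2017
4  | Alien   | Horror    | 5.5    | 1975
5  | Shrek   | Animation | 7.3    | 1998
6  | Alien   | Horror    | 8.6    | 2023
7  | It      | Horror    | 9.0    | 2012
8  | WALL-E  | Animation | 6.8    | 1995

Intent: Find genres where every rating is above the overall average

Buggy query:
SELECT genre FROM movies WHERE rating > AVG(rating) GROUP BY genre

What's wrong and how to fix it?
Bug: AVG() is an aggregate; it can't sit directly in WHERE

Fix: Use a subquery for AVG and a HAVING MIN(...) filter so the condition holds for every row in the group

Corrected query:
SELECT genre FROM movies GROUP BY genre HAVING MIN(rating) > (SELECT AVG(rating) FROM movies)

Result:
(no rows)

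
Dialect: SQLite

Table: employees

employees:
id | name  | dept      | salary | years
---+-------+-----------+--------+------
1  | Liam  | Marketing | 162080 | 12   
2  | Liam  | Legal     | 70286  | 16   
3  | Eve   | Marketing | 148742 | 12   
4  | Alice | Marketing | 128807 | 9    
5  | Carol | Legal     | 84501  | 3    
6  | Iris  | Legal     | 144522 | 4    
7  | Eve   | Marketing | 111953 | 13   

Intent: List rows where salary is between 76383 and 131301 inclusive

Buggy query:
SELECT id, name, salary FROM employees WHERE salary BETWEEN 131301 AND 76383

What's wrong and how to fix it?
Bug: BETWEEN expects the lower bound first; with 131301 AND 76383 the range is empty

Fix: Write BETWEEN 76383 AND 131301

Corrected query:
SELECT id, name, salary FROM employees WHERE salary BETWEEN 76383 AND 131301

Result:
id | name  | salary
---+-------+-------
4  | Alice | 128807
5  | Carol | 84501 
7  | Eve   | 111953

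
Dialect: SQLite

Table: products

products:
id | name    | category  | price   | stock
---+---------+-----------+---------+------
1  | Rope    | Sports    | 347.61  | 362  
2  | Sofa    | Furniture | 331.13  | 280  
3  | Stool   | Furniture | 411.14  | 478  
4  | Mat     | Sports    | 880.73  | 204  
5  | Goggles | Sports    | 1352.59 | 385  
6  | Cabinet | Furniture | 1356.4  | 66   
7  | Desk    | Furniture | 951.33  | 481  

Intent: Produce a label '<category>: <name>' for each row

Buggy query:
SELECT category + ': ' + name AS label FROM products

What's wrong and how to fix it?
Bug: '+' is numeric addition; on text columns SQLite converts them to 0 instead of concatenating

Fix: Replace + with || to concatenate text

Corrected query:
SELECT category || ': ' || name AS label FROM products

Result:
label             
------------------
Sports: Rope      
Furniture: Sofa   
Furniture: Stool  
Sports: Mat       
Sports: Goggles   
Furniture: Cabinet
Furniture: Desk   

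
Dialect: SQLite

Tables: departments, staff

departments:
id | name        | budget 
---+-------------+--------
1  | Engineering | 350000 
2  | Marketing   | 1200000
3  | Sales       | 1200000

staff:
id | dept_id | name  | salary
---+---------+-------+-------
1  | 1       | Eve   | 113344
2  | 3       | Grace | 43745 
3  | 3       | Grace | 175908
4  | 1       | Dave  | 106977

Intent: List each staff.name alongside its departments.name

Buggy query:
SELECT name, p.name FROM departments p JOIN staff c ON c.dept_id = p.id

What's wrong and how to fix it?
Bug: Both tables have a 'name' column; the unqualified reference is ambiguous

Fix: Prefix ambiguous columns with the table alias

Corrected query:
SELECT c.name, p.name FROM departments p JOIN staff c ON c.dept_id = p.id

Result:
name  | name       
------+------------
Eve   | Engineering
Grace | Sales      
Grace | Sales      
Dave  | Engineering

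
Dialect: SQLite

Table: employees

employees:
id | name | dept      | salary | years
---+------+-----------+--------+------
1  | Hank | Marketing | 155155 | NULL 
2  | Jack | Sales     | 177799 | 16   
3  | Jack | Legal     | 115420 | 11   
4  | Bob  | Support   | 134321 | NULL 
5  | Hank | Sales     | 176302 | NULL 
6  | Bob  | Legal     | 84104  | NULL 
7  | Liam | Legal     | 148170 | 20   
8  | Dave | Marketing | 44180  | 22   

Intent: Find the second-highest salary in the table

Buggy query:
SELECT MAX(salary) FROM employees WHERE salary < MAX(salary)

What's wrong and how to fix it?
Bug: The inner MAX is an aggregate inside WHERE, which is not allowed

Fix: Put the inner MAX in a scalar subquery

Corrected query:
SELECT MAX(salary) FROM employees WHERE salary < (SELECT MAX(salary) FROM employees)

Result:
MAX(salary)
-----------
176302     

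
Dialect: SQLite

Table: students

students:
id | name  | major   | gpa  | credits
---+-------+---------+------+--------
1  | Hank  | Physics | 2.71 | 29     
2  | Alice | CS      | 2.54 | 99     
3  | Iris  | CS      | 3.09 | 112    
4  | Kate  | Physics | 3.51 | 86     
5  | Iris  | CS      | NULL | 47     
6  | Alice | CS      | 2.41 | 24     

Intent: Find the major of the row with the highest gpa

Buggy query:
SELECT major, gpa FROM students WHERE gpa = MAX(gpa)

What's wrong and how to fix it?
Bug: WHERE is evaluated per row; an aggregate over the whole table isn't defined there

Fix: Wrap MAX in a scalar subquery so WHERE compares against a single value

Corrected query:
SELECT major, gpa FROM students WHERE gpa = (SELECT MAX(gpa) FROM students)

Result:
major   | gpa 
--------+-----
Physics | 3.51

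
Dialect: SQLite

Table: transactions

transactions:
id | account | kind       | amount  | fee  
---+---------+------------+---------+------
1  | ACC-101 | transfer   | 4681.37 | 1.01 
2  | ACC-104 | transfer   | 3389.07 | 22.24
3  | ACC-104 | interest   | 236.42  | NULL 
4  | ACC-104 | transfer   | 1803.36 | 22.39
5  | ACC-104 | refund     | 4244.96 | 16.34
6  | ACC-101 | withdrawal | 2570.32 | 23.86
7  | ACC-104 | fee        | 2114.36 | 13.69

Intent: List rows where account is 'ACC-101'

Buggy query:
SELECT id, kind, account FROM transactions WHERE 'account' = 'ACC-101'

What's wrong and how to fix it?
Bug: Single quotes denote string literals in SQL; the column name is being compared as a constant string

Fix: Remove the quotes around the column name (or use double quotes for an identifier)

Corrected query:
SELECT id, kind, account FROM transactions WHERE account = 'ACC-101'

Result:
id | kind       | account
---+------------+--------
1  | transfer   | ACC-101
6  | withdrawal | ACC-101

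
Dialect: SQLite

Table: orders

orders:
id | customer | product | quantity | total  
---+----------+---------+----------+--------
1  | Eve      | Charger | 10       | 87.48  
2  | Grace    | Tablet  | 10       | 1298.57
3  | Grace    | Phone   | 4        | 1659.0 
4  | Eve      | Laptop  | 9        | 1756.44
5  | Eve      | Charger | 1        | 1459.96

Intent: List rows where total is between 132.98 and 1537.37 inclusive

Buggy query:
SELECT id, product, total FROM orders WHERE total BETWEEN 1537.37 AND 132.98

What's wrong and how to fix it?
Bug: BETWEEN expects the lower bound first; with 1537.37 AND 132.98 the range is empty

Fix: Write BETWEEN 132.98 AND 1537.37

Corrected query:
SELECT id, product, total FROM orders WHERE total BETWEEN 132.98 AND 1537.37

Result:
id | product | total  
---+---------+--------
2  | Tablet  | 1298.57
5  | Charger | 1459.96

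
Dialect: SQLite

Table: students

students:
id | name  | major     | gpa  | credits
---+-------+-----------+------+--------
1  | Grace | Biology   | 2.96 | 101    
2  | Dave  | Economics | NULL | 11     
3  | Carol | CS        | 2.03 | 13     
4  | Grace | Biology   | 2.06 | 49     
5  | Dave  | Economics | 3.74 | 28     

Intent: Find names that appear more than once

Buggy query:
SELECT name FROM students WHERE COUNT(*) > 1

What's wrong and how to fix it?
Bug: WHERE can't reference COUNT(*); aggregates are computed after WHERE

Fix: GROUP BY name, then filter groups with HAVING COUNT(*) > 1

Corrected query:
SELECT name FROM students GROUP BY name HAVING COUNT(*) > 1

Result:
name 
-----
Dave 
Grace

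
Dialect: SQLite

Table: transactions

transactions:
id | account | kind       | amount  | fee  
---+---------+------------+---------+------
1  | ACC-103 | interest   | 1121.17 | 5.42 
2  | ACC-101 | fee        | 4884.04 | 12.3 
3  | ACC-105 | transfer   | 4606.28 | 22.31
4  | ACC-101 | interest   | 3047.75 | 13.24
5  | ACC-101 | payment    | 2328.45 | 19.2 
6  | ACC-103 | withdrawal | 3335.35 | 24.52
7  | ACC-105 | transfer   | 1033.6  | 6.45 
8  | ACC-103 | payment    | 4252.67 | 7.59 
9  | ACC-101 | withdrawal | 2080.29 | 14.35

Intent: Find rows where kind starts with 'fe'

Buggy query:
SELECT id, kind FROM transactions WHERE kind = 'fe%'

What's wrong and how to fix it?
Bug: Wildcards only work with LIKE; '=' treats '%' as a literal character

Fix: Use LIKE for wildcard pattern matching

Corrected query:
SELECT id, kind FROM transactions WHERE kind LIKE 'fe%'

Result:
id | kind
---+-----
2  | fee 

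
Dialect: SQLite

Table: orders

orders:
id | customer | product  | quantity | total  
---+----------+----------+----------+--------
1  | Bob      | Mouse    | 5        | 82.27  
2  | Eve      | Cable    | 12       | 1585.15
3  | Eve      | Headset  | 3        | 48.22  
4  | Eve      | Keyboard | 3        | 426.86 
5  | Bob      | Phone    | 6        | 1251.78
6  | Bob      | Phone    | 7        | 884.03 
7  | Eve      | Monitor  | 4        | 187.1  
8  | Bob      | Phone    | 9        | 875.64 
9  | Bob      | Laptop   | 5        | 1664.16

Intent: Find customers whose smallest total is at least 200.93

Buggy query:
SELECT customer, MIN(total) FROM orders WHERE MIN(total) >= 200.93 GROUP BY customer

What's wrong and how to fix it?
Bug: Aggregates like MIN are computed per group after WHERE runs

Fix: Use HAVING for the per-group MIN condition

Corrected query:
SELECT customer, MIN(total) FROM orders GROUP BY customer HAVING MIN(total) >= 200.93

Result:
(no rows)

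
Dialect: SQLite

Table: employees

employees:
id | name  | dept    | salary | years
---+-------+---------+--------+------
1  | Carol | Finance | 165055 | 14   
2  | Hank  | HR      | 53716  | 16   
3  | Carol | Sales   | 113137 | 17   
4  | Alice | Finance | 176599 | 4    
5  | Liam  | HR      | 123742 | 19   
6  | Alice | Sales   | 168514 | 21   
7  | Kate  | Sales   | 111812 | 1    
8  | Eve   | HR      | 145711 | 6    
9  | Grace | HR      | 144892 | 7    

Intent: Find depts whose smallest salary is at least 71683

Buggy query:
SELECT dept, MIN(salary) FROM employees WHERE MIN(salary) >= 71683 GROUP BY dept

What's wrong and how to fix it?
Bug: Aggregates like MIN are computed per group after WHERE runs

Fix: Use HAVING for the per-group MIN condition

Corrected query:
SELECT dept, MIN(salary) FROM employees GROUP BY dept HAVING MIN(salary) >= 71683

Result:
dept    | MIN(salary)
--------+------------
Finance | 165055     
Sales   | 111812     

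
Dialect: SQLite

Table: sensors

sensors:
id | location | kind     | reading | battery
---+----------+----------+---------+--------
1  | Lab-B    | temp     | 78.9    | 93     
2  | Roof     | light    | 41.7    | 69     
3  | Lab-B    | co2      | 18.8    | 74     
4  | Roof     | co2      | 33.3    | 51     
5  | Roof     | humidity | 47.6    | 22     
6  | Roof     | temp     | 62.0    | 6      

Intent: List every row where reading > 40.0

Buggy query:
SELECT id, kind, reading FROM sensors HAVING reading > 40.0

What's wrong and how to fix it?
Bug: HAVING filters the output of aggregation, but this query has no GROUP BY and no aggregate functions, so SQLite rejects it (HAVING clause on a non-aggregate query); the condition here is per row

Fix: Replace HAVING with WHERE since the condition applies to individual rows

Corrected query:
SELECT id, kind, reading FROM sensors WHERE reading > 40.0

Result:
id | kind     | reading
---+----------+--------
1  | temp     | 78.9   
2  | light    | 41.7   
5  | humidity | 47.6   
6  | temp     | 62     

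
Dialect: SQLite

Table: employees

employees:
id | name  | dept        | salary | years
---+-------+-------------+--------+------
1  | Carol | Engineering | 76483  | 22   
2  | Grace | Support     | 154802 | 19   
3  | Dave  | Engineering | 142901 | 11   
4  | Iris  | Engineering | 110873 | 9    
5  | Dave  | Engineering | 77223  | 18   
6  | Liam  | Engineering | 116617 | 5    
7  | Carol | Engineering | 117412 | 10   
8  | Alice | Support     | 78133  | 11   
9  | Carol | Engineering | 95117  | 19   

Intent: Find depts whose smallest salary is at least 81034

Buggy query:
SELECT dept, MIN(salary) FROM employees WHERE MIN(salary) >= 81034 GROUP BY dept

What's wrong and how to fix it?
Bug: Aggregates like MIN are computed per group after WHERE runs

Fix: Use HAVING for the per-group MIN condition

Corrected query:
SELECT dept, MIN(salary) FROM employees GROUP BY dept HAVING MIN(salary) >= 81034

Result:
(no rows)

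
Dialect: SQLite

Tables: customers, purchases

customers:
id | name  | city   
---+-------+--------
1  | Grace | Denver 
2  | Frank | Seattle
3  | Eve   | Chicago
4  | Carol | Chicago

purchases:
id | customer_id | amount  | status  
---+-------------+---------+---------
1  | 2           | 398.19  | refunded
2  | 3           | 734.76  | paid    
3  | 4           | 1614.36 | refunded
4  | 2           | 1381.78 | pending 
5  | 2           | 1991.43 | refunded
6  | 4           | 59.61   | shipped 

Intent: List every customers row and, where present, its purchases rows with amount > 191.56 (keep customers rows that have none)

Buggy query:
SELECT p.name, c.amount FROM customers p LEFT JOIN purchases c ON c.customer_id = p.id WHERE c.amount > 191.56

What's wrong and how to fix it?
Bug: Filtering c.amount in WHERE discards the NULL rows produced by LEFT JOIN, turning it into an inner join

Fix: Put 'c.amount > 191.56' in the JOIN's ON clause instead of WHERE

Corrected query:
SELECT p.name, c.amount FROM customers p LEFT JOIN purchases c ON c.customer_id = p.id AND c.amount > 191.56

Result:
name  | amount 
------+--------
Grace | NULL   
Frank | 398.19 
Frank | 1381.78
Frank | 1991.43
Eve   | 734.76 
Carol | 1614.36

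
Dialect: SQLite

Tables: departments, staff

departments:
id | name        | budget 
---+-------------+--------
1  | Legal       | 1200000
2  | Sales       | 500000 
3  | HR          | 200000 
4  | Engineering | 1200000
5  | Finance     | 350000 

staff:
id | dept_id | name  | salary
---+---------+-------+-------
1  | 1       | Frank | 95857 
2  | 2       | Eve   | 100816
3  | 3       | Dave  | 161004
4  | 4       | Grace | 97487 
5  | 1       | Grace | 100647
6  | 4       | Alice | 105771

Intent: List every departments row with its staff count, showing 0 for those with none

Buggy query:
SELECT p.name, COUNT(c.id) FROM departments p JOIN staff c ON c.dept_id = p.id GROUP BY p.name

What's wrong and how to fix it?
Bug: An inner join excludes parents with zero children

Fix: Switch to LEFT JOIN to retain unmatched parent rows

Corrected query:
SELECT p.name, COUNT(c.id) FROM departments p LEFT JOIN staff c ON c.dept_id = p.id GROUP BY p.name

Result:
name        | COUNT(c.id)
------------+------------
Engineering | 2          
Finance     | 0          
HR          | 1          
Legal       | 2          
Sales       | 1          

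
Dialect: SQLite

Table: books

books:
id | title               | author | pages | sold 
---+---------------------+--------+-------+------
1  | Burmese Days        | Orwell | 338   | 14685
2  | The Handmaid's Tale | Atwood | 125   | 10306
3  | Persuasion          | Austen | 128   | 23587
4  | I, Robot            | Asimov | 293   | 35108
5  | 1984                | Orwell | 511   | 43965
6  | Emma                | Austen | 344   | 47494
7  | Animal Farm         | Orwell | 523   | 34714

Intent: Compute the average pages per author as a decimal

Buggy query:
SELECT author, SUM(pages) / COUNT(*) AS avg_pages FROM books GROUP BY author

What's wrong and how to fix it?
Bug: Both operands are integers, so '/' performs integer division and truncates

Fix: Multiply by 1.0 (or CAST to REAL) to force floating-point division

Corrected query:
SELECT author, SUM(pages) * 1.0 / COUNT(*) AS avg_pages FROM books GROUP BY author

Result:
author | avg_pages 
-------+-----------
Asimov | 293       
Atwood | 125       
Austen | 236       
Orwell | 457.333333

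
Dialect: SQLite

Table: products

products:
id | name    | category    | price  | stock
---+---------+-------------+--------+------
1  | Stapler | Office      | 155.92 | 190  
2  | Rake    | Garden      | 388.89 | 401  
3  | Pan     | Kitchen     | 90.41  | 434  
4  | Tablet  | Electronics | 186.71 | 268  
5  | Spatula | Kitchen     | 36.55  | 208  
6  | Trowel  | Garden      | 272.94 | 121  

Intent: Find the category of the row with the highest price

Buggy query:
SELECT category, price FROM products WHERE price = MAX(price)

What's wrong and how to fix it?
Bug: WHERE is evaluated per row; an aggregate over the whole table isn't defined there

Fix: Wrap MAX in a scalar subquery so WHERE compares against a single value

Corrected query:
SELECT category, price FROM products WHERE price = (SELECT MAX(price) FROM products)

Result:
category | price 
---------+-------
Garden   | 388.89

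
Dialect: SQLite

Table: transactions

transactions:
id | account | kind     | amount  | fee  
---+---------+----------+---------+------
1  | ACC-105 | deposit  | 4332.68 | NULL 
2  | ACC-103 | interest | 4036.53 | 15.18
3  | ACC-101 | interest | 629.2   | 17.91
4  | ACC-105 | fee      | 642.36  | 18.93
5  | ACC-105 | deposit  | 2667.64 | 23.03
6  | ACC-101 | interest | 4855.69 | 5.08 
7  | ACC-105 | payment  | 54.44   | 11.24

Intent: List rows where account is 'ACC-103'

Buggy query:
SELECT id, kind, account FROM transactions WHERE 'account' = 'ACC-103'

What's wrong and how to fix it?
Bug: 'account' in single quotes is a string literal, not the column; the comparison is literal-vs-literal and never true

Fix: Remove the quotes around the column name (or use double quotes for an identifier)

Corrected query:
SELECT id, kind, account FROM transactions WHERE account = 'ACC-103'

Result:
id | kind     | account
---+----------+--------
2  | interest | ACC-103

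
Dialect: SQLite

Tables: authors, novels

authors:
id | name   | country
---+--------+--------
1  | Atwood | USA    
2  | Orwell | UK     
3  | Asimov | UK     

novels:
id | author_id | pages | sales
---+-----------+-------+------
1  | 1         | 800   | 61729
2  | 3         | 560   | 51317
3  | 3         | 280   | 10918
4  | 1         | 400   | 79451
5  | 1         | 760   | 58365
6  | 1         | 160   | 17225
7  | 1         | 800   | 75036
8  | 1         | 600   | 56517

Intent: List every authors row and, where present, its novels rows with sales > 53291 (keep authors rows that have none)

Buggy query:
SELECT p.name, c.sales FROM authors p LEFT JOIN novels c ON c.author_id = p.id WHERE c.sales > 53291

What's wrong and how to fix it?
Bug: Filtering c.sales in WHERE discards the NULL rows produced by LEFT JOIN, turning it into an inner join

Fix: Move the right-table condition into the ON clause so unmatched parents are kept

Corrected query:
SELECT p.name, c.sales FROM authors p LEFT JOIN novels c ON c.author_id = p.id AND c.sales > 53291

Result:
name   | sales
-------+------
Atwood | 56517
Atwood | 58365
Atwood | 61729
Atwood | 75036
Atwood | 79451
Orwell | NULL 
Asimov | NULL 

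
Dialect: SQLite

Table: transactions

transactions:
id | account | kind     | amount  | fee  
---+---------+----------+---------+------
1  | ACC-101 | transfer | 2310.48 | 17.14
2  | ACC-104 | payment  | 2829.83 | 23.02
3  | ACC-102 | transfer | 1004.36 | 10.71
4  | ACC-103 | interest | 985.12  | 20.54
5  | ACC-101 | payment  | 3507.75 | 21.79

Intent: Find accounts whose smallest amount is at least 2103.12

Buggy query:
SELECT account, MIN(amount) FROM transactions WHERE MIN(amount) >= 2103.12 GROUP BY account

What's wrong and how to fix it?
Bug: Aggregates like MIN are computed per group after WHERE runs

Fix: Replace WHERE with HAVING after the GROUP BY

Corrected query:
SELECT account, MIN(amount) FROM transactions GROUP BY account HAVING MIN(amount) >= 2103.12

Result:
account | MIN(amount)
--------+------------
ACC-101 | 2310.48    
ACC-104 | 2829.83    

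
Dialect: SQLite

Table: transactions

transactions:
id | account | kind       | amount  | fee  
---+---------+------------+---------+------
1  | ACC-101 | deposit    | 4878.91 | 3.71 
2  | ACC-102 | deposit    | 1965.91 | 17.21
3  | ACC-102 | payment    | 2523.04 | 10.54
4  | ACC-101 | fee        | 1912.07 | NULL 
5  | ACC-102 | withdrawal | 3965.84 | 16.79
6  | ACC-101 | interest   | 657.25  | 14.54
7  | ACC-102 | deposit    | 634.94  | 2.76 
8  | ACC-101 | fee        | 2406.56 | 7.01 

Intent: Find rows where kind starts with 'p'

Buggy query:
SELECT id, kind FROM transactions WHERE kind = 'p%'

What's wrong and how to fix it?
Bug: Wildcards only work with LIKE; '=' treats '%' as a literal character

Fix: Replace '=' with LIKE so 'p%' is treated as a pattern

Corrected query:
SELECT id, kind FROM transactions WHERE kind LIKE 'p%'

Result:
id | kind   
---+--------
3  | payment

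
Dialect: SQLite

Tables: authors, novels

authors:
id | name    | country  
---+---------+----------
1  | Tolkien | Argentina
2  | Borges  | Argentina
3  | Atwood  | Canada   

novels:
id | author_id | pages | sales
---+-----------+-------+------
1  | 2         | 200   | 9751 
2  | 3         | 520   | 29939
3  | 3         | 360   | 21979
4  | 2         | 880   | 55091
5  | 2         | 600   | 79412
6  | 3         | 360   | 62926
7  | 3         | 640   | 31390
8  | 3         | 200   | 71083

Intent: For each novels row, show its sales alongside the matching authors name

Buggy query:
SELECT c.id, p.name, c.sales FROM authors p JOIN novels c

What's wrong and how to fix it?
Bug: JOIN with no ON clause produces a cartesian product; every novels row pairs with every authors row

Fix: Add ON c.author_id = p.id to the JOIN

Corrected query:
SELECT c.id, p.name, c.sales FROM authors p JOIN novels c ON c.author_id = p.id

Result:
id | name   | sales
---+--------+------
1  | Borges | 9751 
2  | Atwood | 29939
3  | Atwood | 21979
4  | Borges | 55091
5  | Borges | 79412
6  | Atwood | 62926
7  | Atwood | 31390
8  | Atwood | 71083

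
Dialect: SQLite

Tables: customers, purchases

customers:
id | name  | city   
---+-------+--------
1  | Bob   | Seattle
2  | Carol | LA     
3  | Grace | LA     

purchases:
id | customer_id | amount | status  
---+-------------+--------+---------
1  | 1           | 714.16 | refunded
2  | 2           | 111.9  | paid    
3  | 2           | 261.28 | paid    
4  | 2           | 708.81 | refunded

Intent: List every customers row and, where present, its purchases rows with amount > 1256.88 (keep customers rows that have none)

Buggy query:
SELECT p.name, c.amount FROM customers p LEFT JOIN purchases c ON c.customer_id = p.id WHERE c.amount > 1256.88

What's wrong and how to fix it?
Bug: A WHERE condition on the right-hand table after LEFT JOIN drops unmatched parents

Fix: Put 'c.amount > 1256.88' in the JOIN's ON clause instead of WHERE

Corrected query:
SELECT p.name, c.amount FROM customers p LEFT JOIN purchases c ON c.customer_id = p.id AND c.amount > 1256.88

Result:
name  | amount
------+-------
Bob   | NULL  
Carol | NULL  
Grace | NULL  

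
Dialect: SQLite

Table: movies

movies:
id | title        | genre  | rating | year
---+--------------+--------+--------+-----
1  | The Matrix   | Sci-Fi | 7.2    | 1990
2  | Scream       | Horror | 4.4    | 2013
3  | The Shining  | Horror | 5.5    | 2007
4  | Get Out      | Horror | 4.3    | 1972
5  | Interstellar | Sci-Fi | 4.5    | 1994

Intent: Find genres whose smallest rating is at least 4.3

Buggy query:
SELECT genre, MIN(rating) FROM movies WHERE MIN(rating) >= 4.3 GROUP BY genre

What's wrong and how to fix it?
Bug: MIN() in WHERE is a misuse of aggregate

Fix: Replace WHERE with HAVING after the GROUP BY

Corrected query:
SELECT genre, MIN(rating) FROM movies GROUP BY genre HAVING MIN(rating) >= 4.3

Result:
genre  | MIN(rating)
-------+------------
Horror | 4.3        
Sci-Fi | 4.5        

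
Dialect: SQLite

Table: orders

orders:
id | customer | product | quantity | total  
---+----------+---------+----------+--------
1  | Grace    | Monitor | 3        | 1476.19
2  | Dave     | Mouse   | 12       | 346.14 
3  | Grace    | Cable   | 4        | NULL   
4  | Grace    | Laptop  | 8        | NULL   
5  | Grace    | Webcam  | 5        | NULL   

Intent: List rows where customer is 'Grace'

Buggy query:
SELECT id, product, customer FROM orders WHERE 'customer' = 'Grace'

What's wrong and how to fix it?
Bug: Single quotes denote string literals in SQL; the column name is being compared as a constant string

Fix: Reference the column as customer without single quotes

Corrected query:
SELECT id, product, customer FROM orders WHERE customer = 'Grace'

Result:
id | product | customer
---+---------+---------
1  | Monitor | Grace   
3  | Cable   | Grace   
4  | Laptop  | Grace   
5  | Webcam  | Grace   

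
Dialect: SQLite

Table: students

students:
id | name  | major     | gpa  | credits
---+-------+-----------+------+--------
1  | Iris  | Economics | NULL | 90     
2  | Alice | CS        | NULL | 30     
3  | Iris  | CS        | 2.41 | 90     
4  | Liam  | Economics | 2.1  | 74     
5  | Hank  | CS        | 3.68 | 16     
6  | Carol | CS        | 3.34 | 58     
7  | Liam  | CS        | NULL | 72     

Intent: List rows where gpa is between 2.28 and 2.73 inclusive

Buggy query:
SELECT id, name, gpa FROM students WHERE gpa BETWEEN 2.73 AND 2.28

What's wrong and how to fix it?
Bug: BETWEEN expects the lower bound first; with 2.73 AND 2.28 the range is empty

Fix: Swap the bounds so the smaller value comes first

Corrected query:
SELECT id, name, gpa FROM students WHERE gpa BETWEEN 2.28 AND 2.73

Result:
id | name | gpa 
---+------+-----
3  | Iris | 2.41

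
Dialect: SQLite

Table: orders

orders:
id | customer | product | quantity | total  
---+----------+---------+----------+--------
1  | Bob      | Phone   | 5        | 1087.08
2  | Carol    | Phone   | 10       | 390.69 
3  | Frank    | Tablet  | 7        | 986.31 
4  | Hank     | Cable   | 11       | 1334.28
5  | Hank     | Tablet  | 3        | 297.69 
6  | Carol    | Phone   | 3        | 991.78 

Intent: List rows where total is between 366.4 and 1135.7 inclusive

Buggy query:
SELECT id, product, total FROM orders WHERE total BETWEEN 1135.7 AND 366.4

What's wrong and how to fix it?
Bug: The bounds are reversed; BETWEEN a AND b requires a <= b to match anything

Fix: Swap the bounds so the smaller value comes first

Corrected query:
SELECT id, product, total FROM orders WHERE total BETWEEN 366.4 AND 1135.7

Result:
id | product | total  
---+---------+--------
1  | Phone   | 1087.08
2  | Phone   | 390.69 
3  | Tablet  | 986.31 
6  | Phone   | 991.78 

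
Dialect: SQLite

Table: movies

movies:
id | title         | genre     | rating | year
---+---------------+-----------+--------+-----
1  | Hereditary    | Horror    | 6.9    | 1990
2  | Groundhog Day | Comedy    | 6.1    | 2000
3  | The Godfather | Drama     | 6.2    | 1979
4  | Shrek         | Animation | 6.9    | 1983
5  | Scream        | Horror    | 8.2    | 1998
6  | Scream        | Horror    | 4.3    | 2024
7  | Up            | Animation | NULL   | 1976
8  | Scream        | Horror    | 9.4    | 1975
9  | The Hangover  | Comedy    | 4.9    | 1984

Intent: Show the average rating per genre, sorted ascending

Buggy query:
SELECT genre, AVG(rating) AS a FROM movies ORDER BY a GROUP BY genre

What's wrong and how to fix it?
Bug: ORDER BY appears before GROUP BY; SQL clause order requires GROUP BY first

Fix: Reorder: SELECT … FROM … GROUP BY … ORDER BY …

Corrected query:
SELECT genre, AVG(rating) AS a FROM movies GROUP BY genre ORDER BY a

Result:
genre     | a  
----------+----
Comedy    | 5.5
Drama     | 6.2
Animation | 6.9
Horror    | 7.2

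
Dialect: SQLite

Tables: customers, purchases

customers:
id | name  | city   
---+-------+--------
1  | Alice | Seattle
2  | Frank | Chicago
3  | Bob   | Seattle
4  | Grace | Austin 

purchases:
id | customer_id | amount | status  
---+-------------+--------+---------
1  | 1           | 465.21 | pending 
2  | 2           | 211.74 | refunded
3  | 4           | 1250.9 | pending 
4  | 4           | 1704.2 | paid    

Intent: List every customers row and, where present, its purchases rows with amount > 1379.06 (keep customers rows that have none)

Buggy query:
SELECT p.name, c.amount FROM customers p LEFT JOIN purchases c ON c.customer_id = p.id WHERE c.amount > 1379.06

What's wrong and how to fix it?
Bug: A WHERE condition on the right-hand table after LEFT JOIN drops unmatched parents

Fix: Put 'c.amount > 1379.06' in the JOIN's ON clause instead of WHERE

Corrected query:
SELECT p.name, c.amount FROM customers p LEFT JOIN purchases c ON c.customer_id = p.id AND c.amount > 1379.06

Result:
name  | amount
------+-------
Alice | NULL  
Frank | NULL  
Bob   | NULL  
Grace | 1704.2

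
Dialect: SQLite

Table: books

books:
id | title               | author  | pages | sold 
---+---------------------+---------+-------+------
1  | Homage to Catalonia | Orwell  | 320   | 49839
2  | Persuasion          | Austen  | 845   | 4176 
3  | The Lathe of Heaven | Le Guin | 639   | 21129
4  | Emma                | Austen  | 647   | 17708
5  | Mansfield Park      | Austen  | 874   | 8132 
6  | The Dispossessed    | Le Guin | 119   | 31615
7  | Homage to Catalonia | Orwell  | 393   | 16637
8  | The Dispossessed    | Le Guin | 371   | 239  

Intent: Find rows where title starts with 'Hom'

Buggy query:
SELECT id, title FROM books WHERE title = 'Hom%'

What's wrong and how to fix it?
Bug: '=' compares the literal string including the % character; pattern matching needs LIKE

Fix: Use LIKE for wildcard pattern matching

Corrected query:
SELECT id, title FROM books WHERE title LIKE 'Hom%'

Result:
id | title              
---+--------------------
1  | Homage to Catalonia
7  | Homage to Catalonia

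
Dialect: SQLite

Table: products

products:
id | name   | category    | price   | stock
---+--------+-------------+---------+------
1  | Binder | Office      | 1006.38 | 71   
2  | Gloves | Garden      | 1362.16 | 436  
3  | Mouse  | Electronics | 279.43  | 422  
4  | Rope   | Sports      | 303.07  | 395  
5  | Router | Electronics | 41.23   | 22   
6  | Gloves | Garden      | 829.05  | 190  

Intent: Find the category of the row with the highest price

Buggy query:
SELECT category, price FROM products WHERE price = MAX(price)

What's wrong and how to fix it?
Bug: WHERE is evaluated per row; an aggregate over the whole table isn't defined there

Fix: Wrap MAX in a scalar subquery so WHERE compares against a single value

Corrected query:
SELECT category, price FROM products WHERE price = (SELECT MAX(price) FROM products)

Result:
category | price  
---------+--------
Garden   | 1362.16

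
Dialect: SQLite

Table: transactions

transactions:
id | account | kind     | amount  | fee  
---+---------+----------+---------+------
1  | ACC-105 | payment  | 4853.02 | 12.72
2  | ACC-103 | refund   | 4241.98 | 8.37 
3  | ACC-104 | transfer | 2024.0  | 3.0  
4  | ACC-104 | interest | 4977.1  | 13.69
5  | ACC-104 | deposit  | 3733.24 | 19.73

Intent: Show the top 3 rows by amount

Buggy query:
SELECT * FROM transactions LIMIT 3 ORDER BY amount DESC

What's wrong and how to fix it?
Bug: LIMIT must come after ORDER BY

Fix: Sort with ORDER BY, then apply LIMIT

Corrected query:
SELECT * FROM transactions ORDER BY amount DESC LIMIT 3

Result:
id | account | kind     | amount  | fee  
---+---------+----------+---------+------
4  | ACC-104 | interest | 4977.1  | 13.69
1  | ACC-105 | payment  | 4853.02 | 12.72
2  | ACC-103 | refund   | 4241.98 | 8.37 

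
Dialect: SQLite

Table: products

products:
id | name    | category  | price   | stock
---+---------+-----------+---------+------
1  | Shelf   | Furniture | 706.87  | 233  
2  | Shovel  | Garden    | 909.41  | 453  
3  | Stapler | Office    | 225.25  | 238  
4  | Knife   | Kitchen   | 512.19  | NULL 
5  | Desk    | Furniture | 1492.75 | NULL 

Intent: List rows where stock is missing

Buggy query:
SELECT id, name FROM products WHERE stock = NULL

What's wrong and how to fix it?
Bug: '= NULL' is always unknown in SQL three-valued logic, so no rows match

Fix: Use IS NULL to test for NULL

Corrected query:
SELECT id, name FROM products WHERE stock IS NULL

Result:
id | name 
---+------
4  | Knife
5  | Desk 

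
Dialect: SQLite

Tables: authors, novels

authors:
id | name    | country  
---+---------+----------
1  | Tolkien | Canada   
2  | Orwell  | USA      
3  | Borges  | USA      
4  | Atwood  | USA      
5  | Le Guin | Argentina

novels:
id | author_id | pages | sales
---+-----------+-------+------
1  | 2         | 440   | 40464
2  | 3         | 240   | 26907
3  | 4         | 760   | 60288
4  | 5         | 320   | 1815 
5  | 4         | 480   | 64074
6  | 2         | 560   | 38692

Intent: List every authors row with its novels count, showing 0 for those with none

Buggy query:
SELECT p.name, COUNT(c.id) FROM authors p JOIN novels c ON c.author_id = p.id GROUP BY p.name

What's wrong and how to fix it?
Bug: INNER JOIN drops authors rows that have no matching novels rows

Fix: Switch to LEFT JOIN to retain unmatched parent rows

Corrected query:
SELECT p.name, COUNT(c.id) FROM authors p LEFT JOIN novels c ON c.author_id = p.id GROUP BY p.name

Result:
name    | COUNT(c.id)
--------+------------
Atwood  | 2          
Borges  | 1          
Le Guin | 1          
Orwell  | 2          
Tolkien | 0          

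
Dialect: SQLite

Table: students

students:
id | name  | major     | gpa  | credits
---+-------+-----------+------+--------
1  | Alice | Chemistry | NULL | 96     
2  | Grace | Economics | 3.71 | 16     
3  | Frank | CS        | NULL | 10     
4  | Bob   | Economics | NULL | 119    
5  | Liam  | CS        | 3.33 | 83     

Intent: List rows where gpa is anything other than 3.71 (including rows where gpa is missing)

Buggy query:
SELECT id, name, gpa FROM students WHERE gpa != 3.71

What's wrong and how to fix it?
Bug: 'gpa != 3.71' is unknown when gpa is NULL, so NULL rows are silently excluded

Fix: Handle NULL separately with IS NULL alongside the inequality

Corrected query:
SELECT id, name, gpa FROM students WHERE gpa != 3.71 OR gpa IS NULL

Result:
id | name  | gpa 
---+-------+-----
1  | Alice | NULL
3  | Frank | NULL
4  | Bob   | NULL
5  | Liam  | 3.33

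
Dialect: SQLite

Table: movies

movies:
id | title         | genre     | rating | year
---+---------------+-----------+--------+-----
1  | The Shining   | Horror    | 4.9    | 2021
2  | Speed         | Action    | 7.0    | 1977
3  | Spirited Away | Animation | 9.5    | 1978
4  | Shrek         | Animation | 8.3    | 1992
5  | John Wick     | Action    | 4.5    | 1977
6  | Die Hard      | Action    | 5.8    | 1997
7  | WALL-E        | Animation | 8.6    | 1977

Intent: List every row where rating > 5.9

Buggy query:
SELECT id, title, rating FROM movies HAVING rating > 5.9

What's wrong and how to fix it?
Bug: HAVING filters the output of aggregation, but this query has no GROUP BY and no aggregate functions, so SQLite rejects it (HAVING clause on a non-aggregate query); the condition here is per row

Fix: Replace HAVING with WHERE since the condition applies to individual rows

Corrected query:
SELECT id, title, rating FROM movies WHERE rating > 5.9

Result:
id | title         | rating
---+---------------+-------
2  | Speed         | 7     
3  | Spirited Away | 9.5   
4  | Shrek         | 8.3   
7  | WALL-E        | 8.6   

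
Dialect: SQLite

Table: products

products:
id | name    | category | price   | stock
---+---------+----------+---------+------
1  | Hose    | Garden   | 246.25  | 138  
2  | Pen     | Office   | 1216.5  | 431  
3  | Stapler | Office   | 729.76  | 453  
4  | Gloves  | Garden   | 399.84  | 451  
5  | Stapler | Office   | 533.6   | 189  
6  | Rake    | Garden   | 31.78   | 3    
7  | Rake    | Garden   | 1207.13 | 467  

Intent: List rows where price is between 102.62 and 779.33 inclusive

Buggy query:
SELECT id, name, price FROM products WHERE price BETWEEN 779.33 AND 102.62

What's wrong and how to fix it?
Bug: BETWEEN expects the lower bound first; with 779.33 AND 102.62 the range is empty

Fix: Swap the bounds so the smaller value comes first

Corrected query:
SELECT id, name, price FROM products WHERE price BETWEEN 102.62 AND 779.33

Result:
id | name    | price 
---+---------+-------
1  | Hose    | 246.25
3  | Stapler | 729.76
4  | Gloves  | 399.84
5  | Stapler | 533.6 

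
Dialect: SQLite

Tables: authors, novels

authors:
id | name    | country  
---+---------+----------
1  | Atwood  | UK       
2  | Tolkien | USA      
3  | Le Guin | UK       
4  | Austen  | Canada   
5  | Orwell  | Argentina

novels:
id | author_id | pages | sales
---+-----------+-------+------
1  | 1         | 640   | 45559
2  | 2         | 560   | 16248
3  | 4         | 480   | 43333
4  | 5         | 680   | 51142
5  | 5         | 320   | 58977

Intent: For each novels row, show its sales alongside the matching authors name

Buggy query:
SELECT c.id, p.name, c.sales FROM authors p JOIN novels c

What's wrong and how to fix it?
Bug: JOIN with no ON clause produces a cartesian product; every novels row pairs with every authors row

Fix: Add ON c.author_id = p.id to the JOIN

Corrected query:
SELECT c.id, p.name, c.sales FROM authors p JOIN novels c ON c.author_id = p.id

Result:
id | name    | sales
---+---------+------
1  | Atwood  | 45559
2  | Tolkien | 16248
3  | Austen  | 43333
4  | Orwell  | 51142
5  | Orwell  | 58977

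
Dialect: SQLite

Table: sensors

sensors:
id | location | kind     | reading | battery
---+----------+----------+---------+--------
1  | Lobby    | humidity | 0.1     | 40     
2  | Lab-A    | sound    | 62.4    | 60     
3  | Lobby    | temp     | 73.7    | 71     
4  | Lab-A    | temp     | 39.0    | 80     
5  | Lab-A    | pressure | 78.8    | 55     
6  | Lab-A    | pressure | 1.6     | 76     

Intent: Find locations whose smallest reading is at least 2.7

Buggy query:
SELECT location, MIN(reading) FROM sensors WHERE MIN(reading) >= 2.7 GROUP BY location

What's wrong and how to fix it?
Bug: Aggregates like MIN are computed per group after WHERE runs

Fix: Use HAVING for the per-group MIN condition

Corrected query:
SELECT location, MIN(reading) FROM sensors GROUP BY location HAVING MIN(reading) >= 2.7

Result:
(no rows)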